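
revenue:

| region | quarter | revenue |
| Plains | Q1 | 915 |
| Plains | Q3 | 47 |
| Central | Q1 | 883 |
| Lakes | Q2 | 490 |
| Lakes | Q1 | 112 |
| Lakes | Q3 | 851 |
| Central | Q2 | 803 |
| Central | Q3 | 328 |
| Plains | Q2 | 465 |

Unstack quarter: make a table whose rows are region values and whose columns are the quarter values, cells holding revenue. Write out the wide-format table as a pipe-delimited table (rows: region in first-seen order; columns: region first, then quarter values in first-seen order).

| region | Q1 | Q3 | Q2 |
| Plains | 915 | 47 | 465 |
| Central | 883 | 328 | 803 |
| Lakes | 112 | 851 | 490 |

Columns: region plus the 3 distinct quarter values (Q1, Q3, Q2).
For example, row Plains column Q1 takes revenue=915 from the long row (Plains, Q1).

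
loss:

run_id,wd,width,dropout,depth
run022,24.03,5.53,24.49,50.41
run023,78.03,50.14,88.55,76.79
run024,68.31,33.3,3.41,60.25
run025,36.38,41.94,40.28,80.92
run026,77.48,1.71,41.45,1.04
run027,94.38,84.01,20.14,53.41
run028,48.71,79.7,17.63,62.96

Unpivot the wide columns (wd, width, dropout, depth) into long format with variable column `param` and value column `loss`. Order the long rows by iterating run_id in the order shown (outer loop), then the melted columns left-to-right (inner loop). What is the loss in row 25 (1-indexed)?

48.71

28 rows total (7 × 4). Row 25: index ⌊(25-1)/4⌋ = 6 into run_id → run028; (25-1) mod 4 = 0 into the melted columns → wd.
So row 25 is (run028, wd, 48.71); loss = 48.71.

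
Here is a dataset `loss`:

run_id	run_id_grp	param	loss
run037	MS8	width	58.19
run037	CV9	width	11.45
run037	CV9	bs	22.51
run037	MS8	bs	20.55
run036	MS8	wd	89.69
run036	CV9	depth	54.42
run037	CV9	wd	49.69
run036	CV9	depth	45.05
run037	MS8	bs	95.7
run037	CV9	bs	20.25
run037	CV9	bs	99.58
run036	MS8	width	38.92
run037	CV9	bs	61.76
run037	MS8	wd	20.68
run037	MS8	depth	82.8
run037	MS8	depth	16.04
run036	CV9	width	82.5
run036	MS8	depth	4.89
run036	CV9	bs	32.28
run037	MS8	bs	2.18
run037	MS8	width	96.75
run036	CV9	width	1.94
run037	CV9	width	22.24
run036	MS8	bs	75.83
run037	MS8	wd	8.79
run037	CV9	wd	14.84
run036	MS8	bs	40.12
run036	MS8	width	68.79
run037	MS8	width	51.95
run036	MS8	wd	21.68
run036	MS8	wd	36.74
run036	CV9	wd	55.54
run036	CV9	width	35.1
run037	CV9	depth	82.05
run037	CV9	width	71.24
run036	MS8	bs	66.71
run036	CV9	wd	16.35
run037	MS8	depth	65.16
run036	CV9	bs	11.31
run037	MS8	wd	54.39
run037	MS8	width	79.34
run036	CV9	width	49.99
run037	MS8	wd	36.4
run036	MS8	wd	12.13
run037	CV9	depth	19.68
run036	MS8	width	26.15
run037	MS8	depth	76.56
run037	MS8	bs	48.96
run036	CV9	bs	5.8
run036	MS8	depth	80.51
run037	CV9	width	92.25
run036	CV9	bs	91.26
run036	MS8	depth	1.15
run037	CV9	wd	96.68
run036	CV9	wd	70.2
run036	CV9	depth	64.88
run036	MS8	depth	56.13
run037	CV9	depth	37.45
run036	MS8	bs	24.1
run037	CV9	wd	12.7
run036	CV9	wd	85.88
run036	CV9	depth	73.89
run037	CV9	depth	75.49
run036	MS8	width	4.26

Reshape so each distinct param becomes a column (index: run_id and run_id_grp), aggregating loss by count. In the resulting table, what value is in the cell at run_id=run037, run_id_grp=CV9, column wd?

4

Rows with run_id=run037, run_id_grp=CV9 and param=wd: loss values are 49.69, 14.84, 96.68, 12.7.
4 rows match — count = 4.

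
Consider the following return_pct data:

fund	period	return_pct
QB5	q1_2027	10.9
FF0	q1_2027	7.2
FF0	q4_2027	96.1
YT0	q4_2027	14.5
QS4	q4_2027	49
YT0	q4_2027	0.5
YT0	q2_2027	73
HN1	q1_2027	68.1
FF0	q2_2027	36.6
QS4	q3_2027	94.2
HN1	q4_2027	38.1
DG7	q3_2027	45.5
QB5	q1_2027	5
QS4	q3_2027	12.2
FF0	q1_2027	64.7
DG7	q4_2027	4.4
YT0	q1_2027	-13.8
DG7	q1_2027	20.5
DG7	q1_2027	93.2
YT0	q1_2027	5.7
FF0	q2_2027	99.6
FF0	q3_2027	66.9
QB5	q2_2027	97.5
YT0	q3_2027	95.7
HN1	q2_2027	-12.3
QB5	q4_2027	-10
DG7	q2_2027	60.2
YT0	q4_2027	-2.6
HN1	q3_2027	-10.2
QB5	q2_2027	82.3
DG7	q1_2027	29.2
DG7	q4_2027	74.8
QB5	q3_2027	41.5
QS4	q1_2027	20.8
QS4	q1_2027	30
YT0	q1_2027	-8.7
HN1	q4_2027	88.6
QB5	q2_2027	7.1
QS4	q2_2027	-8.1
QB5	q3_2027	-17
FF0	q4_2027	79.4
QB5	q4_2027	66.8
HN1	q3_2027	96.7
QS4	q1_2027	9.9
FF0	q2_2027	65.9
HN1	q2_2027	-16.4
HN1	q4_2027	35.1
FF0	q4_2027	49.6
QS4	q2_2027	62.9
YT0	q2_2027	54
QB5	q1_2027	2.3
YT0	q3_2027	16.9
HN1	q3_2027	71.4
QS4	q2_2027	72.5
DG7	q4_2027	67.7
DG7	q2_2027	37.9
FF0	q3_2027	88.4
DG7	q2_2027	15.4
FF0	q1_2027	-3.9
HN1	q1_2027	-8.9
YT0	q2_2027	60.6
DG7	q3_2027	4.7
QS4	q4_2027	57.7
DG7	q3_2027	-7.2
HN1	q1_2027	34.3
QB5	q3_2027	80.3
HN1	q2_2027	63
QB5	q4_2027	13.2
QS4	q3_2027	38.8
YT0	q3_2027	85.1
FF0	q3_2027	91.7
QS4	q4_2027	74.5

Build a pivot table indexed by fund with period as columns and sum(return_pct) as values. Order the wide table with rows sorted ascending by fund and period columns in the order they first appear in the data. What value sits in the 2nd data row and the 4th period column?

With rows sorted ascending by fund, row 2 is fund=FF0. period columns in first-appearance order: q1_2027, q4_2027, q2_2027, q3_2027; column 4 is q3_2027.
Long rows with fund=FF0, period=q3_2027: 66.9 + 88.4 + 91.7 = 247.

247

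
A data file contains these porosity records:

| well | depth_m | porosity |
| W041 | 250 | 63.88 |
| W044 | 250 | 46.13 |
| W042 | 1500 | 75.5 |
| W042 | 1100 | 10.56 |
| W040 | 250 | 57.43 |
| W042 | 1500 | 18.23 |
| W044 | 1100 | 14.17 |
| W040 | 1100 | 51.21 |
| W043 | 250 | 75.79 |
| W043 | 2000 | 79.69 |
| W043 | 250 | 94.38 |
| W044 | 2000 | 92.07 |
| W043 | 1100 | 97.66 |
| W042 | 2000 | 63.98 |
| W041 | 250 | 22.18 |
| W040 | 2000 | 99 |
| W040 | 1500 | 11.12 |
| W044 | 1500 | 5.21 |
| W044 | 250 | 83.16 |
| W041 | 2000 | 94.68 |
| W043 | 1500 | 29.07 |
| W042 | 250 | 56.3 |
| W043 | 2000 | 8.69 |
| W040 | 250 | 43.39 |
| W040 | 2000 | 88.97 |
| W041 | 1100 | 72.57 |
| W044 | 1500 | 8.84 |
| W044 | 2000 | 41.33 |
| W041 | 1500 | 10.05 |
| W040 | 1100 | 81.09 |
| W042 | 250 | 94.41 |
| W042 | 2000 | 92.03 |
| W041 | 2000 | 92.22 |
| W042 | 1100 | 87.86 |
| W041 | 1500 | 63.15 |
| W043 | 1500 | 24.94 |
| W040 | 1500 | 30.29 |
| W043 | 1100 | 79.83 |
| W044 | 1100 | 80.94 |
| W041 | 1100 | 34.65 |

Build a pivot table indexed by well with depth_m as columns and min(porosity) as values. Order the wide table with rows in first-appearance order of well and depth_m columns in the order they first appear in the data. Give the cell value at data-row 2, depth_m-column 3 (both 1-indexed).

With rows in first-appearance order of well, row 2 is well=W044. depth_m columns in first-appearance order: 250, 1500, 1100, 2000; column 3 is 1100.
Long rows with well=W044, depth_m=1100: min(14.17, 80.94) = 14.17.

14.17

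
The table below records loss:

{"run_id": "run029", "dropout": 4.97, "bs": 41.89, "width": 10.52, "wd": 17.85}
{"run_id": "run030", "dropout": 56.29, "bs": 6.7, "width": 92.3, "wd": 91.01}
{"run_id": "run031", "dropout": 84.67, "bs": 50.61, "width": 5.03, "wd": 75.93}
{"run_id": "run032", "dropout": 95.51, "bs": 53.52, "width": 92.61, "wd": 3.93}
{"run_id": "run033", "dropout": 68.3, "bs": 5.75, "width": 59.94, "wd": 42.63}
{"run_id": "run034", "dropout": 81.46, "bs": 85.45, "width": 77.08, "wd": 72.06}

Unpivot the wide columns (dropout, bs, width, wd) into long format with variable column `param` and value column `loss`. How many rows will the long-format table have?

6 run_id values × 4 melted columns = 24 rows.

24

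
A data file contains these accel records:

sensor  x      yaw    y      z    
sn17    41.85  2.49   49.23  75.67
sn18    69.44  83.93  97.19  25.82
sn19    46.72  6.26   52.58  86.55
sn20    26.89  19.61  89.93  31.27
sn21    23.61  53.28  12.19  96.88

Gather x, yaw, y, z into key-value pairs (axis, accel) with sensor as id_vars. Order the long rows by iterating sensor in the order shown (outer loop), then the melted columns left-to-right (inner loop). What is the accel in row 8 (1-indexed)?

25.82

20 rows total (5 × 4). Row 8: index ⌊(8-1)/4⌋ = 1 into sensor → sn18; (8-1) mod 4 = 3 into the melted columns → z.
So row 8 is (sn18, z, 25.82); accel = 25.82.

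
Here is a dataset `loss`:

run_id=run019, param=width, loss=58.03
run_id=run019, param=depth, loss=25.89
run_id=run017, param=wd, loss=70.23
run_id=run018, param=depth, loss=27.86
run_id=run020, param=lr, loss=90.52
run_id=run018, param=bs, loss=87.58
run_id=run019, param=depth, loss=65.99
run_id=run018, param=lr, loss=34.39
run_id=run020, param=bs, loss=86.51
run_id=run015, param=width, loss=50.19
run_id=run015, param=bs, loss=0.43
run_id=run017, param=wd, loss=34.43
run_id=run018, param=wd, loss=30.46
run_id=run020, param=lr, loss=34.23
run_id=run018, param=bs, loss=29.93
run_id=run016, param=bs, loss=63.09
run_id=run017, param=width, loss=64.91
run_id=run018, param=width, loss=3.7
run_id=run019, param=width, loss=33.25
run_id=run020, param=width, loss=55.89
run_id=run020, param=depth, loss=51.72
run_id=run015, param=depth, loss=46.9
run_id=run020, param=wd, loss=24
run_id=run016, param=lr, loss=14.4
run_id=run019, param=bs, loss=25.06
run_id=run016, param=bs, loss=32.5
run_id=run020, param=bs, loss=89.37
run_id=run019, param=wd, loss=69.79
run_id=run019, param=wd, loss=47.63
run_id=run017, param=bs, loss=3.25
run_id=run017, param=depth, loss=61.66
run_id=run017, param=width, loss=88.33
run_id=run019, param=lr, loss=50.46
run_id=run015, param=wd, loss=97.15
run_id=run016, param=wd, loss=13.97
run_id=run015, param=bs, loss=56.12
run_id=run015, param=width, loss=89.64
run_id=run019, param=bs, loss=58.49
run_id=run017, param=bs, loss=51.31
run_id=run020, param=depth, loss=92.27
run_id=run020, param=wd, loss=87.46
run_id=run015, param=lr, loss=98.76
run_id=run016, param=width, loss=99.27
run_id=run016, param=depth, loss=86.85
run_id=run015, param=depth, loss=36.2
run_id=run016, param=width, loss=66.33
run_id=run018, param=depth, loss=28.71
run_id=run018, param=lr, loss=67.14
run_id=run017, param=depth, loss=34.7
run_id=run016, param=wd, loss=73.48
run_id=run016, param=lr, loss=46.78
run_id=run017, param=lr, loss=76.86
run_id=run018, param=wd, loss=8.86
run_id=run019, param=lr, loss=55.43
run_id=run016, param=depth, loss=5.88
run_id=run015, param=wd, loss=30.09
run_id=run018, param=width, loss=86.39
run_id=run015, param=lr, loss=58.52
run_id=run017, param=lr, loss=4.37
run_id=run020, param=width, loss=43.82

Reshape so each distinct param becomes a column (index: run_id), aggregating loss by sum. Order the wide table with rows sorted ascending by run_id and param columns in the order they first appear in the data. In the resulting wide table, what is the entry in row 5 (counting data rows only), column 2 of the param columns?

With rows sorted ascending by run_id, row 5 is run_id=run019. param columns in first-appearance order: width, depth, wd, lr, bs; column 2 is depth.
Long rows with run_id=run019, param=depth: 25.89 + 65.99 = 91.88.

91.88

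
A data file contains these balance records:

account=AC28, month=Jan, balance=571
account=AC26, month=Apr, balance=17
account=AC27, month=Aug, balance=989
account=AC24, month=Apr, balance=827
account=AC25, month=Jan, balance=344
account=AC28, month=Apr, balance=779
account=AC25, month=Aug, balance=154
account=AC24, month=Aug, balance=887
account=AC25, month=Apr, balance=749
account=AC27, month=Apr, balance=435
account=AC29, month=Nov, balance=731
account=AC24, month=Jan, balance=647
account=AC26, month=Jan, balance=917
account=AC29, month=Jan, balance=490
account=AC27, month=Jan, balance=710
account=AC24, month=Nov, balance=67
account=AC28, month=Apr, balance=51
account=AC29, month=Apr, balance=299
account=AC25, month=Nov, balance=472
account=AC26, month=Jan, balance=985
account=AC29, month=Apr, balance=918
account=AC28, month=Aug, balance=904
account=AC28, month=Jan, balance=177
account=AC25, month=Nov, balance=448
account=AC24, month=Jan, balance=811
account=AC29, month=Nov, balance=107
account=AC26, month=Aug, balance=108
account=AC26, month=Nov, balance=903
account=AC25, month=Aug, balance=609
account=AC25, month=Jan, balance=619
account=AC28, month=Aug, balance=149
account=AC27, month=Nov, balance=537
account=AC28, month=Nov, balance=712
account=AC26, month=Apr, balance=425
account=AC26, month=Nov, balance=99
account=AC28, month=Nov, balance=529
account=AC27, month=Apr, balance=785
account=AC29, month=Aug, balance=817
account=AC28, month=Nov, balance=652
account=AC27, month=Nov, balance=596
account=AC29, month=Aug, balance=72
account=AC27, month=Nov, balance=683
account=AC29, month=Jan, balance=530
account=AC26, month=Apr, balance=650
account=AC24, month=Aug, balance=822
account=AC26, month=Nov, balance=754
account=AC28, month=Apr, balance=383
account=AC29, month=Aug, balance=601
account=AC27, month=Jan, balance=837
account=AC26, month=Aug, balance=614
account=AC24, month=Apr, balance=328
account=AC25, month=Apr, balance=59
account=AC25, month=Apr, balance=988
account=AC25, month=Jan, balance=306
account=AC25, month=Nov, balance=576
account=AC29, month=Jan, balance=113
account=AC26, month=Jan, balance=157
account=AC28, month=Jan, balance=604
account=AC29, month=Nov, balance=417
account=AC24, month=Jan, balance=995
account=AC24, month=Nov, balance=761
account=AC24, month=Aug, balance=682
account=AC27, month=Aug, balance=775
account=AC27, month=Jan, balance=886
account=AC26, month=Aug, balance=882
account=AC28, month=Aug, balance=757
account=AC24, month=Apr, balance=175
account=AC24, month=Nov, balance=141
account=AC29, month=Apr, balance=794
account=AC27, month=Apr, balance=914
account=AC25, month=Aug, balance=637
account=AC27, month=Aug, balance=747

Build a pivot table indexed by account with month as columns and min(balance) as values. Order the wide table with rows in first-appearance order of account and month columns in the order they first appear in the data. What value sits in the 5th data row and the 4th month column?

With rows in first-appearance order of account, row 5 is account=AC25. month columns in first-appearance order: Jan, Apr, Aug, Nov; column 4 is Nov.
Long rows with account=AC25, month=Nov: min(472, 448, 576) = 448.

448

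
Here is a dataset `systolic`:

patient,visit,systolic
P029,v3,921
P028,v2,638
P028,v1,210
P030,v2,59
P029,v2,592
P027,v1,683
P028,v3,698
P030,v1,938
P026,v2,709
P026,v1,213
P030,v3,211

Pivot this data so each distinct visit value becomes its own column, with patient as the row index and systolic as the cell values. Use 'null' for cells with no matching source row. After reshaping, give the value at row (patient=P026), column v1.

The long row with patient=P026, visit=v1 has systolic=213.

213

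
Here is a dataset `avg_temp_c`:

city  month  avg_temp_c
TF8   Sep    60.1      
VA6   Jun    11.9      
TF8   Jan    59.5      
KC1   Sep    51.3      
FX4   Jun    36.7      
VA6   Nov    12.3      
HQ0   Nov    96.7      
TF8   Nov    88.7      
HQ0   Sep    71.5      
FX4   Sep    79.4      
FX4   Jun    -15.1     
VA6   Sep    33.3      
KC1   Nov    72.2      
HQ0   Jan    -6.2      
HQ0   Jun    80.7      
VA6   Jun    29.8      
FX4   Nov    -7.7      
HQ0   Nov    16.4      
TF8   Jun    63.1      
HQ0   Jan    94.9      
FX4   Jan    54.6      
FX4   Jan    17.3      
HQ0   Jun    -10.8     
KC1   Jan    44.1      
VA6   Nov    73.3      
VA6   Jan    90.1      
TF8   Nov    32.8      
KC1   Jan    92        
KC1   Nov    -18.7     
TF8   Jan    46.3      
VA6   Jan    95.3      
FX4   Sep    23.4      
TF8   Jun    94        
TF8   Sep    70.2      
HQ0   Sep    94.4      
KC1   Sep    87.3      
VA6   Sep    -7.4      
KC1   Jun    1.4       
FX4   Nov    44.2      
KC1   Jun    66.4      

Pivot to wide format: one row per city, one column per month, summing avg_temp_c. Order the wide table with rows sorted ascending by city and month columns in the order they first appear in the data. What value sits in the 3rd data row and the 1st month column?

With rows sorted ascending by city, row 3 is city=KC1. month columns in first-appearance order: Sep, Jun, Jan, Nov; column 1 is Sep.
Long rows with city=KC1, month=Sep: 51.3 + 87.3 = 138.6.

138.6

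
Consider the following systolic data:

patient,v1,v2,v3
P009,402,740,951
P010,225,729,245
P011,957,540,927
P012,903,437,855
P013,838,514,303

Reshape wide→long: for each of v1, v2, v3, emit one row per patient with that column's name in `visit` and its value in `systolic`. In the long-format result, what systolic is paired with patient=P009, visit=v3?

Unpivoting turns each (patient, wide-column) pair into one long row.
The wide cell at row P009, column v3 holds 951, so the long row (P009, v3) has systolic=951.

951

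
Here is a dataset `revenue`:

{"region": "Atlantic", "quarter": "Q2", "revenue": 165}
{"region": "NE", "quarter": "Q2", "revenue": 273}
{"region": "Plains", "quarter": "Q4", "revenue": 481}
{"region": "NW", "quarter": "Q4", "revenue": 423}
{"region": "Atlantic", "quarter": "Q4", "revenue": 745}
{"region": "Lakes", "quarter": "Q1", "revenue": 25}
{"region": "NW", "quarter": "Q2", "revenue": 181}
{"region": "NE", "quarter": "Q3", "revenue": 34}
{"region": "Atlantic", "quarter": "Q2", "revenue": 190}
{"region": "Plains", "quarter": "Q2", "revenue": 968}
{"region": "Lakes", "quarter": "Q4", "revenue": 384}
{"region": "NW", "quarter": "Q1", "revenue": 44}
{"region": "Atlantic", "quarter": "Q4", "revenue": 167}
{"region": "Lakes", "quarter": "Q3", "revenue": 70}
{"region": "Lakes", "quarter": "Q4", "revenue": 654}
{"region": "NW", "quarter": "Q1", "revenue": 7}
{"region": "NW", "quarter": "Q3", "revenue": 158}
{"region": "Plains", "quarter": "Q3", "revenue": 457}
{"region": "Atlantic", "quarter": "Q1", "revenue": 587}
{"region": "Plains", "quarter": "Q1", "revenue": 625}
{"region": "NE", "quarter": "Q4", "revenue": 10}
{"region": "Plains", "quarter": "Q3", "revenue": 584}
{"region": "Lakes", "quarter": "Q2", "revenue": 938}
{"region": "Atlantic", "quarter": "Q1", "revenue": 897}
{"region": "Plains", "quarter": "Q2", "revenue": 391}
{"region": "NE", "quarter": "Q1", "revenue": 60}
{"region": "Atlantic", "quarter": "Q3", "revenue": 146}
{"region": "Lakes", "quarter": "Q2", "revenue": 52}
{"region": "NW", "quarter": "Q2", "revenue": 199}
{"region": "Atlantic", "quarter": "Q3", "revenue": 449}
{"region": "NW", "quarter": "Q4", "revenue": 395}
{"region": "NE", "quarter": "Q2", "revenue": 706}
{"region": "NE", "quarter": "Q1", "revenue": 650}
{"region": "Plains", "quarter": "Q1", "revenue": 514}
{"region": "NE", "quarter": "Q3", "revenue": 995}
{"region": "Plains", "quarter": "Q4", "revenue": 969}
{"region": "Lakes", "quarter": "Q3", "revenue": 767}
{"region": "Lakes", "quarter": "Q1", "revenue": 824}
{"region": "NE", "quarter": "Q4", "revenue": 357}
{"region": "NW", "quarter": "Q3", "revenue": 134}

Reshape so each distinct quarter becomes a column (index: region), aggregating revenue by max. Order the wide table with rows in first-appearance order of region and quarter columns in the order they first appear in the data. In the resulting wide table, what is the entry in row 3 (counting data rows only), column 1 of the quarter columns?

With rows in first-appearance order of region, row 3 is region=Plains. quarter columns in first-appearance order: Q2, Q4, Q1, Q3; column 1 is Q2.
Long rows with region=Plains, quarter=Q2: max(968, 391) = 968.

968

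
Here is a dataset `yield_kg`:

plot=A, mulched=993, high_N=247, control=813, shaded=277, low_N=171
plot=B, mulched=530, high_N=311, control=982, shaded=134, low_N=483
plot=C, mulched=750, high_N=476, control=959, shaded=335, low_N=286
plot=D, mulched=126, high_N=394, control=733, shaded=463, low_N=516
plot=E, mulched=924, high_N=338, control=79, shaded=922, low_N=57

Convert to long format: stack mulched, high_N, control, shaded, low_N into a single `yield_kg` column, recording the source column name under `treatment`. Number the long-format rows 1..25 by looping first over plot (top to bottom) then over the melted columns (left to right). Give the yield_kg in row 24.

922

25 rows total (5 × 5). Row 24: index ⌊(24-1)/5⌋ = 4 into plot → E; (24-1) mod 5 = 3 into the melted columns → shaded.
So row 24 is (E, shaded, 922); yield_kg = 922.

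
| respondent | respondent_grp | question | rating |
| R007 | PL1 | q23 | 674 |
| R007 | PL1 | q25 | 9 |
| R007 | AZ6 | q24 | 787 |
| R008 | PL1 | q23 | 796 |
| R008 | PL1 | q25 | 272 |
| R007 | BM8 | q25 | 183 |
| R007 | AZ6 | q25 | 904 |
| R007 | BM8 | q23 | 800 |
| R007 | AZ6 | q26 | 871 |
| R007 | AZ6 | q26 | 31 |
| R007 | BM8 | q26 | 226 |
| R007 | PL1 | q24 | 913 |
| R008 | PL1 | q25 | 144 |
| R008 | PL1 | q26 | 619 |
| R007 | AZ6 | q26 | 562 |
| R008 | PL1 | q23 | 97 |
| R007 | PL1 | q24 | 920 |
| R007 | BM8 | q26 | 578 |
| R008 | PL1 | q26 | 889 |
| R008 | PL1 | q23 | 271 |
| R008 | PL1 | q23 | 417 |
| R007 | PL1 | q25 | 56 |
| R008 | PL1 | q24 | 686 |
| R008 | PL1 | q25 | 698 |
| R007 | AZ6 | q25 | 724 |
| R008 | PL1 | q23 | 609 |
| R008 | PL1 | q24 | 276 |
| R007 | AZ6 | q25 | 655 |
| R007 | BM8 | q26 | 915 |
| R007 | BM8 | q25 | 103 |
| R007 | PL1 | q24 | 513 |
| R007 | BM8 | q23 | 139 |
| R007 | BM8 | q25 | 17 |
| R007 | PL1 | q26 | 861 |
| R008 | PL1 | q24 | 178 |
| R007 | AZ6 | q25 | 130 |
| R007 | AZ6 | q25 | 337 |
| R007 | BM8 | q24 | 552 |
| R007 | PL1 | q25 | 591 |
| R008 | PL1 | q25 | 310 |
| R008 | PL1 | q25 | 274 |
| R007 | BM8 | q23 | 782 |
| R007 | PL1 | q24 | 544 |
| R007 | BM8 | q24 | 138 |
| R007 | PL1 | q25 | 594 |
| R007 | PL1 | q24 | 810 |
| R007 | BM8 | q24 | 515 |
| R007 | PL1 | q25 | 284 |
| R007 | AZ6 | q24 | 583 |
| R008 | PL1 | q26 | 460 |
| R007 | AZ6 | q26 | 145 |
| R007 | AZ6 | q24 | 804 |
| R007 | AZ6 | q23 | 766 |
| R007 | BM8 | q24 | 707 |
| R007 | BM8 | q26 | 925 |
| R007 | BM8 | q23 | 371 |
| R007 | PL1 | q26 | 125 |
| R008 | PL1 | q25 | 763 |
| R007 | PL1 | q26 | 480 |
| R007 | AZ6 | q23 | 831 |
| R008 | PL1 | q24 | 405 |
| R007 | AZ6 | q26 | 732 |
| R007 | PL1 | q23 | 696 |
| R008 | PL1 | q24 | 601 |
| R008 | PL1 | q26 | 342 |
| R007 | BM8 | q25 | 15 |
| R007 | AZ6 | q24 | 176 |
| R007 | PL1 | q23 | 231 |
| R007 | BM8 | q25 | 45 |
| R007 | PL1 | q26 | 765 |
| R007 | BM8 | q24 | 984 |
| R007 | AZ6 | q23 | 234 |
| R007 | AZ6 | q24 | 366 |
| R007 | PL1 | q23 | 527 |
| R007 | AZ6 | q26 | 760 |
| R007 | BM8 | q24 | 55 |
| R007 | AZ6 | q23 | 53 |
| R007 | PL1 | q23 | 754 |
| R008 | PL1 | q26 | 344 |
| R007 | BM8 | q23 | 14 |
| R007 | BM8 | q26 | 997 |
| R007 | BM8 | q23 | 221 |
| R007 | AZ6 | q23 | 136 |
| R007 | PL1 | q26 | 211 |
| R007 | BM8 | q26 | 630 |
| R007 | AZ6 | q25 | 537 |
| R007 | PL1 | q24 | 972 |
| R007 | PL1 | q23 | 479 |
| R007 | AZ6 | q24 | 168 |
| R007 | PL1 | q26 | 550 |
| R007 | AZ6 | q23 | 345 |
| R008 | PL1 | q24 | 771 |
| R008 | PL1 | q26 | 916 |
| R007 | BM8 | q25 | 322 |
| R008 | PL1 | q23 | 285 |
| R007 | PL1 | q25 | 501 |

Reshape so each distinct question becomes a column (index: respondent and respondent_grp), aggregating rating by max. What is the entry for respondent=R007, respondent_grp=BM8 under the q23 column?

800

Rows with respondent=R007, respondent_grp=BM8 and question=q23: rating values are 800, 139, 782, 371, 14, 221.
max(800, 139, 782, 371, 14, 221) = 800.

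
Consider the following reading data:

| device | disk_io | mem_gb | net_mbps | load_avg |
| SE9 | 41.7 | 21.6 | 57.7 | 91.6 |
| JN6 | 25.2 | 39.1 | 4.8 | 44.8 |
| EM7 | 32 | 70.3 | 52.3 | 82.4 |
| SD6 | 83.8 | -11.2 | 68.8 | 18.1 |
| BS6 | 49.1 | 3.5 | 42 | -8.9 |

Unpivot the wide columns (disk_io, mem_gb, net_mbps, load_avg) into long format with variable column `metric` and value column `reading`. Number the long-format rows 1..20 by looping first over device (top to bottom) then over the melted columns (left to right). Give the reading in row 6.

39.1

20 rows total (5 × 4). Row 6: index ⌊(6-1)/4⌋ = 1 into device → JN6; (6-1) mod 4 = 1 into the melted columns → mem_gb.
So row 6 is (JN6, mem_gb, 39.1); reading = 39.1.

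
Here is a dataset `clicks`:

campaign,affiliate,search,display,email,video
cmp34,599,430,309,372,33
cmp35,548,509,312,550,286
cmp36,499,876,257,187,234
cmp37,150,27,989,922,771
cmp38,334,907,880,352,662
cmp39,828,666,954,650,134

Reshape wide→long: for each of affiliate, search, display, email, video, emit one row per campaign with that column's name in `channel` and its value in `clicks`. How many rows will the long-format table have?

6 campaign values × 5 melted columns = 30 rows.

30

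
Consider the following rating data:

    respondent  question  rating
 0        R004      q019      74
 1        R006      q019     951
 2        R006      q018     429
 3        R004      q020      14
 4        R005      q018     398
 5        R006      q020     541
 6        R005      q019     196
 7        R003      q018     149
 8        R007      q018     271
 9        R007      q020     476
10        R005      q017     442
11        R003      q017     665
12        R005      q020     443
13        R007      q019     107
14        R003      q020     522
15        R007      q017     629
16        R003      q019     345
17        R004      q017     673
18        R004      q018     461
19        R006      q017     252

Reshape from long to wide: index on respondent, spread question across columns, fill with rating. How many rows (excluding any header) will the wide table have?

5 distinct respondent values → 5 rows.

5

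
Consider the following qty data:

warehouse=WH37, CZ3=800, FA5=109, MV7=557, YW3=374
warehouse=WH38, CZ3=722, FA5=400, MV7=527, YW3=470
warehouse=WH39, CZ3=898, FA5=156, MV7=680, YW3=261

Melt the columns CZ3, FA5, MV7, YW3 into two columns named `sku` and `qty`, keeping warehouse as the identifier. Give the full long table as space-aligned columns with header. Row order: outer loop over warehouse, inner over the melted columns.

Each (warehouse, column) pair becomes one row: 3 × 4 = 12 rows.
For example, (WH37, CZ3) → qty=800.

warehouse  sku  qty
WH37       CZ3  800
WH37       FA5  109
WH37       MV7  557
WH37       YW3  374
WH38       CZ3  722
WH38       FA5  400
WH38       MV7  527
WH38       YW3  470
WH39       CZ3  898
WH39       FA5  156
WH39       MV7  680
WH39       YW3  261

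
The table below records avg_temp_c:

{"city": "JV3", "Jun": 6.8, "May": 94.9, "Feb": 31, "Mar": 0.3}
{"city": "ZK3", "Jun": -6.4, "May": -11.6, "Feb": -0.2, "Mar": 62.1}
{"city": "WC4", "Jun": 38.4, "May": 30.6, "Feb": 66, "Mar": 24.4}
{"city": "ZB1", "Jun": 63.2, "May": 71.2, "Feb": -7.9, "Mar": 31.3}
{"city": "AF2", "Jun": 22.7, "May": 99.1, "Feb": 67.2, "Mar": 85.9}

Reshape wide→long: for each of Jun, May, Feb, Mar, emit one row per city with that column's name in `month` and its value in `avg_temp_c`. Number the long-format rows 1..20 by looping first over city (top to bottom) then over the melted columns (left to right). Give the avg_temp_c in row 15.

-7.9

20 rows total (5 × 4). Row 15: index ⌊(15-1)/4⌋ = 3 into city → ZB1; (15-1) mod 4 = 2 into the melted columns → Feb.
So row 15 is (ZB1, Feb, -7.9); avg_temp_c = -7.9.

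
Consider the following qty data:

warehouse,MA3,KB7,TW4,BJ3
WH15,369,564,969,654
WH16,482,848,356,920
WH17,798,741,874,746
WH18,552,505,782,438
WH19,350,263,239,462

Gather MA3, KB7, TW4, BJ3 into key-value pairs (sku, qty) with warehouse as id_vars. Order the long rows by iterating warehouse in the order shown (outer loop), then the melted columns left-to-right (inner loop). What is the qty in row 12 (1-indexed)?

746

20 rows total (5 × 4). Row 12: index ⌊(12-1)/4⌋ = 2 into warehouse → WH17; (12-1) mod 4 = 3 into the melted columns → BJ3.
So row 12 is (WH17, BJ3, 746); qty = 746.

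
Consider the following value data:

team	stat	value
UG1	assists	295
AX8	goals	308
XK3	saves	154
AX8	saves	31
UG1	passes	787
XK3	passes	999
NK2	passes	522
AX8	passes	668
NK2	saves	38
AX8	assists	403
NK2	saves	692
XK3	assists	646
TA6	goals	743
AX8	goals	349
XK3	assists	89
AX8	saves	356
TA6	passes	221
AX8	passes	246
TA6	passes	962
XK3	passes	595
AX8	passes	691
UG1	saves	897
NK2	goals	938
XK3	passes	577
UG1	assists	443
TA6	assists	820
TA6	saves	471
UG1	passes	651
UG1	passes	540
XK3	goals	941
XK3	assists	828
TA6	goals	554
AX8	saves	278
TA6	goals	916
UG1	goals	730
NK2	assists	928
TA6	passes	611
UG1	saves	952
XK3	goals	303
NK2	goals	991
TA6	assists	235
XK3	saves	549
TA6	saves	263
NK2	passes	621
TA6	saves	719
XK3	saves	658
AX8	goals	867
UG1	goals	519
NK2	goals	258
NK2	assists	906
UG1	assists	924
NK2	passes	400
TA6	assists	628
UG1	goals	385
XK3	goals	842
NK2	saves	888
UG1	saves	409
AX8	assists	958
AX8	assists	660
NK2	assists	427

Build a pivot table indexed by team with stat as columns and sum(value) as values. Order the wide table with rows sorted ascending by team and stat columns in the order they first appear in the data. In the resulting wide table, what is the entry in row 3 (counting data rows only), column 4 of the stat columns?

With rows sorted ascending by team, row 3 is team=TA6. stat columns in first-appearance order: assists, goals, saves, passes; column 4 is passes.
Long rows with team=TA6, stat=passes: 221 + 962 + 611 = 1794.

1794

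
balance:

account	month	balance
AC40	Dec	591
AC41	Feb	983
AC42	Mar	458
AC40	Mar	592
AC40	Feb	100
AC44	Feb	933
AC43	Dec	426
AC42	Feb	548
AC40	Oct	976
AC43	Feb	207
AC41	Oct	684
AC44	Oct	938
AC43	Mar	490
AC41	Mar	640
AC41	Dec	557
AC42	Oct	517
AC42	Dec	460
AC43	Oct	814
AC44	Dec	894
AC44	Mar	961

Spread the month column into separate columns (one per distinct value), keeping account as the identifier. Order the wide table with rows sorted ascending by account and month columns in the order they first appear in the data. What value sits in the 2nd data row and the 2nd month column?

With rows sorted ascending by account, row 2 is account=AC41. month columns in first-appearance order: Dec, Feb, Mar, Oct; column 2 is Feb.
Long rows with account=AC41, month=Feb: balance = 983.

983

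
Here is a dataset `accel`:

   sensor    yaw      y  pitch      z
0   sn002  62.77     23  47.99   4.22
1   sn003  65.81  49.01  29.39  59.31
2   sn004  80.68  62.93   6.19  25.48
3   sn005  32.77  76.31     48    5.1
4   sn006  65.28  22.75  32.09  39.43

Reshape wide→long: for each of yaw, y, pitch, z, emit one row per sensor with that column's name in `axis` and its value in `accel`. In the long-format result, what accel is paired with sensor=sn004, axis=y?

Unpivoting turns each (sensor, wide-column) pair into one long row.
The wide cell at row sn004, column y holds 62.93, so the long row (sn004, y) has accel=62.93.

62.93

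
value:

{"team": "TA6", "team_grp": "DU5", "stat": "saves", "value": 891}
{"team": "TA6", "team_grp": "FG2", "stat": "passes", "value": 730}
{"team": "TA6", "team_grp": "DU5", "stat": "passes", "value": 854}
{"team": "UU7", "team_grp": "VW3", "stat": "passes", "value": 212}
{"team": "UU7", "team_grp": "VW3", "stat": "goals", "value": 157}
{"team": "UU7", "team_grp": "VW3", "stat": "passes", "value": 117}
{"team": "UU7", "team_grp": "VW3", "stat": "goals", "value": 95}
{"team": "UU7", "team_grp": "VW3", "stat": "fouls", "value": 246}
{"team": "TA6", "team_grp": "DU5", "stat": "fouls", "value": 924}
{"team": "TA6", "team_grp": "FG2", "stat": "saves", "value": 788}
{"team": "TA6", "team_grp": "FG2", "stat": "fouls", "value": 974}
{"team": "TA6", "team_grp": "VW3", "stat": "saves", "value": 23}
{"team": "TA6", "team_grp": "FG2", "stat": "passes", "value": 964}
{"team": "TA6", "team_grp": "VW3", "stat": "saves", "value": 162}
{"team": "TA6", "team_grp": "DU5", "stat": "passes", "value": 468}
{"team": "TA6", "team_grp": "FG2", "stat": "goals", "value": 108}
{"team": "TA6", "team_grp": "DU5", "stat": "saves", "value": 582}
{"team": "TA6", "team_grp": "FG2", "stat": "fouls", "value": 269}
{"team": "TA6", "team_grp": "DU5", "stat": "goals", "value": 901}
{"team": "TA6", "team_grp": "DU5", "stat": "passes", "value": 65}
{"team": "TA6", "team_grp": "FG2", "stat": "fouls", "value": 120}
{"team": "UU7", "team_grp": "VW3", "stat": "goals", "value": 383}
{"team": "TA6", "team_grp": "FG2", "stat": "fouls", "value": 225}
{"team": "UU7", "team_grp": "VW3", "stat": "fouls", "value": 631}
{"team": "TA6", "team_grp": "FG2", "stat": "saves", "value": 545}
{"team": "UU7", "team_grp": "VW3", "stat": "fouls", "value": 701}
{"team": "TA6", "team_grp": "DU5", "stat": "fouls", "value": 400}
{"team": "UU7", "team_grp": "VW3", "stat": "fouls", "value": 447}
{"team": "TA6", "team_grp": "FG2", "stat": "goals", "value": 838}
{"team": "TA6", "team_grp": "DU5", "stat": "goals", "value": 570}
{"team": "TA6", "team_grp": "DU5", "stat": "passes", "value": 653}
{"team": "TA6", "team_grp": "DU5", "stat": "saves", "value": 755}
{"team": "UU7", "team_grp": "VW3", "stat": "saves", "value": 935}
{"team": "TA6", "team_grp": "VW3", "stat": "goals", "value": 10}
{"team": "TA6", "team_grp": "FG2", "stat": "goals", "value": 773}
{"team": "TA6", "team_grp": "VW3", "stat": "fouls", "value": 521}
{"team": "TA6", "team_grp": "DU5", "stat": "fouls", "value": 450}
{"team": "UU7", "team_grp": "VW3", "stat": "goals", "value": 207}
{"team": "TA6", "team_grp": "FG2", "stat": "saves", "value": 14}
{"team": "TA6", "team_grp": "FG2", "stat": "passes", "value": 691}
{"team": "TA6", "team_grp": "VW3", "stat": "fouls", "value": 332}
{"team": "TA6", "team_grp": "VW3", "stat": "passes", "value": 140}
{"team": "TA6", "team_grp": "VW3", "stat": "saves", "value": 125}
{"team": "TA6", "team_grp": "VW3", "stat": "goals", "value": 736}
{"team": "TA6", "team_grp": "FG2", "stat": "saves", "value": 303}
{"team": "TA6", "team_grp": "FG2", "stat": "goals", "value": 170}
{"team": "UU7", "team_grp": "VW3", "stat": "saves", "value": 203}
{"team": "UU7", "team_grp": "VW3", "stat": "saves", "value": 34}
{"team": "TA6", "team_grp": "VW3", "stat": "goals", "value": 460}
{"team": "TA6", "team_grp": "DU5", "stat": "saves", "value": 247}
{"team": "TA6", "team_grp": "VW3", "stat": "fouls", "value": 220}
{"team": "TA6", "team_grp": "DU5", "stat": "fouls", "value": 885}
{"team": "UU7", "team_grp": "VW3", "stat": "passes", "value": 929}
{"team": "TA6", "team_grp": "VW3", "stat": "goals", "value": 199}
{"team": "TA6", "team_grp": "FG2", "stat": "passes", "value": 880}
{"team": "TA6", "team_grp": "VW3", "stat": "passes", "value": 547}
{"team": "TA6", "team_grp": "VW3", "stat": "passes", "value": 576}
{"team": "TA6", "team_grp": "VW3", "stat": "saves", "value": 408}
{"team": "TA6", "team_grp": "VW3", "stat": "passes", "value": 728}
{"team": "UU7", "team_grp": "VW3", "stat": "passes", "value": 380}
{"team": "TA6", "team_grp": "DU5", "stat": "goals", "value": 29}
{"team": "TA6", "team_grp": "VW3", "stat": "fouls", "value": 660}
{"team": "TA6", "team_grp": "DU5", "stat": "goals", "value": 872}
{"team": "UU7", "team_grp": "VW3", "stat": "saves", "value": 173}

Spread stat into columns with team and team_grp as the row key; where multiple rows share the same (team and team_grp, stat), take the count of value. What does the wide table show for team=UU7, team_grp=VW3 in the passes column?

4

Rows with team=UU7, team_grp=VW3 and stat=passes: value values are 212, 117, 929, 380.
4 rows match — count = 4.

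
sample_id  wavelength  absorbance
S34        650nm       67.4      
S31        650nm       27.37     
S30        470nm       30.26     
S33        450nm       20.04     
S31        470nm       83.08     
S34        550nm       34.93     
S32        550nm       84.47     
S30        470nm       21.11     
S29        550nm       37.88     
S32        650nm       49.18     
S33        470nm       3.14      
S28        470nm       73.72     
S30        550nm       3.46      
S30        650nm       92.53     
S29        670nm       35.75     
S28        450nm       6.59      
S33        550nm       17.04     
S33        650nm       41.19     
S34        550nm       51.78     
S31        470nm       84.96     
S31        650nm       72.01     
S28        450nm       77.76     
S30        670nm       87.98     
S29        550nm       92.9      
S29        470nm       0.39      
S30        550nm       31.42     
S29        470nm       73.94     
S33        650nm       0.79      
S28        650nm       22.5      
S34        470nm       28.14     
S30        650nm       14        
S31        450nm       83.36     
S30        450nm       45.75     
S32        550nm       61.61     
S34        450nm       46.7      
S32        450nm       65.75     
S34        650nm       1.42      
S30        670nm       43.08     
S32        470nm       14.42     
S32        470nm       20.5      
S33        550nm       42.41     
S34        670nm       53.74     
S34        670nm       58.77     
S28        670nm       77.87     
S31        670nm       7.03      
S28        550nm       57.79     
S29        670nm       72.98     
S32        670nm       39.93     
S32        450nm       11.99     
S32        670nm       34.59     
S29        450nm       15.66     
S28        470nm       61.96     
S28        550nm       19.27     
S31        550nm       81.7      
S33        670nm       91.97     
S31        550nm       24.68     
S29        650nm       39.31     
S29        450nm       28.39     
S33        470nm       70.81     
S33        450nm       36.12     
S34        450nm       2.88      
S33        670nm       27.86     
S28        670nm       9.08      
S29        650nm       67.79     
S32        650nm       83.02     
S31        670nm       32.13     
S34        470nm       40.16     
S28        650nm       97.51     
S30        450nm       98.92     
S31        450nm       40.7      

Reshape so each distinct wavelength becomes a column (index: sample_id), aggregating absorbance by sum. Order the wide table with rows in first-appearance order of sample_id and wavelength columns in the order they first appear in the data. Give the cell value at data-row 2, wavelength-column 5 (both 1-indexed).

With rows in first-appearance order of sample_id, row 2 is sample_id=S31. wavelength columns in first-appearance order: 650nm, 470nm, 450nm, 550nm, 670nm; column 5 is 670nm.
Long rows with sample_id=S31, wavelength=670nm: 7.03 + 32.13 = 39.16.

39.16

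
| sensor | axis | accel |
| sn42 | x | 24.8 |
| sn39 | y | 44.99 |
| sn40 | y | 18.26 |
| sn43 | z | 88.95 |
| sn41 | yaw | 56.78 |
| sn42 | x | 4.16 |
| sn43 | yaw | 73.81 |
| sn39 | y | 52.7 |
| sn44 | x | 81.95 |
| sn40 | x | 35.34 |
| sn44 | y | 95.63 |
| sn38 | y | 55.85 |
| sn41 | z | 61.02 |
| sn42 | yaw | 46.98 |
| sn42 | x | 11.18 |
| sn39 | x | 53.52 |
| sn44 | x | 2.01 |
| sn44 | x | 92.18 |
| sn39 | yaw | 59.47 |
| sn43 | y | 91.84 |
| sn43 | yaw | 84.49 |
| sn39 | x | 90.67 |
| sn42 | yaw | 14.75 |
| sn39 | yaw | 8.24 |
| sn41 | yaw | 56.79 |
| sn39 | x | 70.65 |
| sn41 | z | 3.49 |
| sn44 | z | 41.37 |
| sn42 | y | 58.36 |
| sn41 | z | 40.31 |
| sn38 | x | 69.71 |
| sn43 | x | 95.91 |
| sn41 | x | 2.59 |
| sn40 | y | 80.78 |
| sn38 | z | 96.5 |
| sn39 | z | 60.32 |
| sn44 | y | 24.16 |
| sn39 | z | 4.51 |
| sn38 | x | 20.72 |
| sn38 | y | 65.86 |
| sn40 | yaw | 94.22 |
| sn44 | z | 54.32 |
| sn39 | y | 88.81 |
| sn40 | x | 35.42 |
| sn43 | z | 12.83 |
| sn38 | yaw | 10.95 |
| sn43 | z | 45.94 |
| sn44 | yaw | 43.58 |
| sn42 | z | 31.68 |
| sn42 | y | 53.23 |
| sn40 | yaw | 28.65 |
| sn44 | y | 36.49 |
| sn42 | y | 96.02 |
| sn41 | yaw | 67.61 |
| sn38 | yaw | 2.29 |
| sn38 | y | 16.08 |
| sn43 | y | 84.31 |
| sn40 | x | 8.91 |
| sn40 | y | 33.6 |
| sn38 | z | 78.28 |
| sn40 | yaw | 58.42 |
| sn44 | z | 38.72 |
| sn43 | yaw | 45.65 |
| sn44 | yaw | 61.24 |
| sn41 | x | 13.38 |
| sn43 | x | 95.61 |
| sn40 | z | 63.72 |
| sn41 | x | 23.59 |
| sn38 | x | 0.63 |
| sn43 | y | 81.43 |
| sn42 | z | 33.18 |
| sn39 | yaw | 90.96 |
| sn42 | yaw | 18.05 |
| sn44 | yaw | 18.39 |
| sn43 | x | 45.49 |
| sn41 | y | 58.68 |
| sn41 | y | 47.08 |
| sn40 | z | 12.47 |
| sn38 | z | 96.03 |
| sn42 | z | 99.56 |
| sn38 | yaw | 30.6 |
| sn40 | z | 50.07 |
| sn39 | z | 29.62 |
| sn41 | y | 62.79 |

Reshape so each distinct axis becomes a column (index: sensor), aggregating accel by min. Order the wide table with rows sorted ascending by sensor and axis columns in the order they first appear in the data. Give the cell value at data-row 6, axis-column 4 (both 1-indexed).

With rows sorted ascending by sensor, row 6 is sensor=sn43. axis columns in first-appearance order: x, y, z, yaw; column 4 is yaw.
Long rows with sensor=sn43, axis=yaw: min(73.81, 84.49, 45.65) = 45.65.

45.65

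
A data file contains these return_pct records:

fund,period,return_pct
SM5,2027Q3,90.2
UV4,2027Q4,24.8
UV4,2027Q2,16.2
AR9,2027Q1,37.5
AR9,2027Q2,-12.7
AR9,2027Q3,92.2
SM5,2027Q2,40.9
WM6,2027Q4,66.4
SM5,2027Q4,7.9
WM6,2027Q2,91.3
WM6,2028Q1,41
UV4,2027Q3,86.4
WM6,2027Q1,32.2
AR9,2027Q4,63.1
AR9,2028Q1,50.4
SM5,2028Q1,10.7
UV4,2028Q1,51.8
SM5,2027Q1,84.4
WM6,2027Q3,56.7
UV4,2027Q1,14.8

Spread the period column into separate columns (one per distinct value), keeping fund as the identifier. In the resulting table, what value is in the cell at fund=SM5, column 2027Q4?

7.9

Wide layout: rows indexed by fund, columns are the 5 distinct period values (2027Q3, 2027Q4, 2027Q2, 2027Q1, 2028Q1).
Cell (fund=SM5, period=2027Q4) draws from the long row where fund=SM5 and period=2027Q4, which has return_pct=7.9.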